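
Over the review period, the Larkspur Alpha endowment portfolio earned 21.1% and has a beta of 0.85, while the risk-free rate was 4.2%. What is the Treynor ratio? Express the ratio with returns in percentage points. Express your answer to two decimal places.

Treynor = (Rp − Rf) / β = (21.1% − 4.2%) / 0.85 = 16.90 / 0.85 = 19.8824

19.88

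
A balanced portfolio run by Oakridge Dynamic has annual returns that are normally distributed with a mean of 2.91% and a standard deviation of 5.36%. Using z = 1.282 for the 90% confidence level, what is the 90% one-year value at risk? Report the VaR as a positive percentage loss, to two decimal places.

3.96

VaR (as % loss) = −(μ − z·σ) = −(2.91% − 1.282 × 5.36%) = −(-3.96152%) = 3.96152%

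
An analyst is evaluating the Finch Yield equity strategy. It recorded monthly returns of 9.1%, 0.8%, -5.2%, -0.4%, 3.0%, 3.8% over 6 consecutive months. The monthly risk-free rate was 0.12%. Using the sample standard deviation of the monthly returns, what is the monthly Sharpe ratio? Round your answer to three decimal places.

r̄ = (9.1 + 0.8 − 5.2 − 0.4 + 3 + 3.8) / 6 = 1.8500%
Sample σ = √[Σ(r − r̄)² / 5] = √[113.5550 / 5] = √22.7110 = 4.7656%
Sharpe = (r̄ − rf) / σ = (1.8500 − 0.12) / 4.7656 = 1.7300 / 4.7656 = 0.3630

0.363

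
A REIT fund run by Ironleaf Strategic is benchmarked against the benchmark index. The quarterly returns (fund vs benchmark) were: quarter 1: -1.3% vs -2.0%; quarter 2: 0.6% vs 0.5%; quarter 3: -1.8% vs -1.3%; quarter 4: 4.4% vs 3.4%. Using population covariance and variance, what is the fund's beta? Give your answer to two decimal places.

1.14

r̄p = 0.4750%,  r̄m = 0.1500%
Cov = Σ(rp − r̄p)(rm − r̄m) / 4 = 4.9788
Var(rm) = Σ(rm − r̄m)² / 4 = 4.3525
β = Cov / Var = 4.9788 / 4.3525 = 1.1439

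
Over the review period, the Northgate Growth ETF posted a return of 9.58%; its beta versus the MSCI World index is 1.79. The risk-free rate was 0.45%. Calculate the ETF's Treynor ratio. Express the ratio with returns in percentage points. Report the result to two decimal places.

Treynor = (Rp − Rf) / β = (9.58% − 0.45%) / 1.79 = 9.13 / 1.79 = 5.1006

5.10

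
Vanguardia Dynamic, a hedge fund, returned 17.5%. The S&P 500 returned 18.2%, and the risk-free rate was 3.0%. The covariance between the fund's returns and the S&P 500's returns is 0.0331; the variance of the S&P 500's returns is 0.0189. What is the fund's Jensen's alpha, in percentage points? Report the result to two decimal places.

-12.12

β = Cov / Var = 0.0331 / 0.0189 = 1.7513
E[R] = Rf + β(Rm − Rf) = 3.0% + 1.7513 × (18.2% − 3.0%) = 29.6198%
α = Rp − E[R] = 17.5% − 29.6198% = -12.1198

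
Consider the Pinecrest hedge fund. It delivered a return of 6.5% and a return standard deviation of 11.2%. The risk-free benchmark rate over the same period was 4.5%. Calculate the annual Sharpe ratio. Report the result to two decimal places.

0.18

Sharpe = (Rp − Rf) / σp = (6.5% − 4.5%) / 11.2% = 2.00% / 11.2% = 0.1786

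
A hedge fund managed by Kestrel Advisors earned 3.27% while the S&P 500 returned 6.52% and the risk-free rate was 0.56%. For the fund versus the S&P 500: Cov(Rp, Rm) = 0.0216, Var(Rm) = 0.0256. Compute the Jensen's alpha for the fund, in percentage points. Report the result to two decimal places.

β = Cov / Var = 0.0216 / 0.0256 = 0.8438
E[R] = Rf + β(Rm − Rf) = 0.56% + 0.8438 × (6.52% − 0.56%) = 5.5890%
α = Rp − E[R] = 3.27% − 5.5890% = -2.3190

-2.32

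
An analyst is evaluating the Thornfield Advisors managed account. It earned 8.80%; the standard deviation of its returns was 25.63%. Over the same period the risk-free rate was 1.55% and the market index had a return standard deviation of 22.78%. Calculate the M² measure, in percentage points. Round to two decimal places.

7.99

Sharpe = (Rp − Rf) / σp = (8.80% − 1.55%) / 25.63% = 0.2829
M² = Rf + Sharpe × σm = 1.55% + 0.2829 × 22.78% = 7.9945%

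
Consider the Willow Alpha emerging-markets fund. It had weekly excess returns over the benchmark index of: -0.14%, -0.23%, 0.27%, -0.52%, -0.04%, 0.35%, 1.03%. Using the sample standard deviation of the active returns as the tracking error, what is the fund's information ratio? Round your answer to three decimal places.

0.204

Mean return r̄ = 0.720 / 7 = 0.1029%
Sample σ = √[Σ(r − r̄)² / 6] = √[1.5267 / 6] = √0.2545 = 0.5045%
IR = r̄ / tracking error = 0.1029 / 0.5045 = 0.2040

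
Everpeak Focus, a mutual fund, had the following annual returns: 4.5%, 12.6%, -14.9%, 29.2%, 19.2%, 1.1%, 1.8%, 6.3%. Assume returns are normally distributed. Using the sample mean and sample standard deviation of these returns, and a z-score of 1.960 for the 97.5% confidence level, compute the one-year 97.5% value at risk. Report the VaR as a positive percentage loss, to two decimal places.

r̄ = (4.5 + 12.6 − 14.9 + 29.2 + 19.2 + 1.1 + 1.8 + 6.3) / 8 = 59.80 / 8 = 7.4750%
Sample std dev = √[1219.4350 / 7] = 13.1987%
VaR = −(r̄ − z·σ) = −(7.4750 − 1.960 × 13.1987) = −(-18.3945) = 18.3945%

18.39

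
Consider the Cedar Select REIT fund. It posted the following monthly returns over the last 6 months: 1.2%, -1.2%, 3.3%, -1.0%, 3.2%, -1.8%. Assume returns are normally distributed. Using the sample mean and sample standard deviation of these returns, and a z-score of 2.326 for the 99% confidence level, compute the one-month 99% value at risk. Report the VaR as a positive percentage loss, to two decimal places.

4.68

r̄ = (1.2 − 1.2 + 3.3 − 1 + 3.2 − 1.8) / 6 = 3.70 / 6 = 0.6167%
Σ(r − r̄)² = (1.2 − 0.6167)² + (-1.2 − 0.6167)² + (3.3 − 0.6167)² + … = 25.9683
σ = √[25.9683 / 5] = 2.2790%
VaR = −(r̄ − z·σ) = −(0.6167 − 2.326 × 2.2790) = −(-4.6843) = 4.6843%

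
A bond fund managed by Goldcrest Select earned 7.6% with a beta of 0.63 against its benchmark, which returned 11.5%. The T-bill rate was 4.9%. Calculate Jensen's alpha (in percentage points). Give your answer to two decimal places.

CAPM expected return = Rf + β(Rm − Rf) = 4.9% + 0.63 × (11.5% − 4.9%) = 4.9 + 0.63 × 6.60 = 9.0580%
Jensen's α = Rp − E[R] = 7.6% − 9.0580% = -1.4580

-1.46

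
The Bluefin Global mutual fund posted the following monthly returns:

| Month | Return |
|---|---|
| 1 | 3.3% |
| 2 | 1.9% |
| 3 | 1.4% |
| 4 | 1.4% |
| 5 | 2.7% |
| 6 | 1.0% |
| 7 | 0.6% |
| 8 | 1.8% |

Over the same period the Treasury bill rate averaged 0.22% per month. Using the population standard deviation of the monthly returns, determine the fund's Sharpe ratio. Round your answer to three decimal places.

μ = (3.3 + 1.9 + 1.4 + 1.4 + 2.7 + 1 + 0.6 + 1.8) / 8 = 1.7625%
Σ(r − μ)² = 5.4588; population σ = √(5.4588/8) = 0.8260%
Sharpe = (μ − rf) / σ = (1.7625 − 0.22) / 0.8260 = 1.5425 / 0.8260 = 1.8674

1.867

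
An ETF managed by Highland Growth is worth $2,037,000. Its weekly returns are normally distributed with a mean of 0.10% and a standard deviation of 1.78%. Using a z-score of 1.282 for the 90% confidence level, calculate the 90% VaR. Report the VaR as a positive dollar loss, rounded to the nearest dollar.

$44,447

Return at the 90% tail: μ − z·σ = 0.10% − 1.282 × 1.78% = 0.1 − 2.28196 = -2.18196%
VaR = −(-2.18196%) × $2,037,000 = 2.18196% × $2,037,000 = $44,447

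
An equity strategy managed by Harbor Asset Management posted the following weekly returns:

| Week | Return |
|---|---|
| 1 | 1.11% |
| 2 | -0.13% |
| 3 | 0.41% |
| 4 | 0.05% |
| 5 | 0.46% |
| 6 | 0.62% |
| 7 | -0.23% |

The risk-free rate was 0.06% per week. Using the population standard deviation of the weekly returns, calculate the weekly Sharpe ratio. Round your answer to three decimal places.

r̄ = (1.11 − 0.13 + 0.41 + 0.05 + 0.46 + 0.62 − 0.23) / 7 = 0.3271%
Σ(r − r̄)² = (1.11 − 0.3271)² + (-0.13 − 0.3271)² + … = 1.3193
σ = √[1.3193 / 7] = 0.4341%
Sharpe = (r̄ − rf) / σ = (0.3271 − 0.06) / 0.4341 = 0.2671 / 0.4341 = 0.6153

0.615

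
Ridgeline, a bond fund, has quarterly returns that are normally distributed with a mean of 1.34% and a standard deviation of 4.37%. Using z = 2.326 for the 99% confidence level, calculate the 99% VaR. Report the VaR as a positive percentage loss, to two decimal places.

8.82

VaR (as % loss) = −(μ − z·σ) = −(1.34% − 2.326 × 4.37%) = −(-8.82462%) = 8.82462%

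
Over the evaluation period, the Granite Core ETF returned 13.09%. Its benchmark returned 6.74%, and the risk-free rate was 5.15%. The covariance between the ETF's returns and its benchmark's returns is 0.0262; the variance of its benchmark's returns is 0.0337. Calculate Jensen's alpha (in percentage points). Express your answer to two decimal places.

6.70

β = Cov / Var = 0.0262 / 0.0337 = 0.7774
E[R] = Rf + β(Rm − Rf) = 5.15% + 0.7774 × (6.74% − 5.15%) = 6.3861%
α = Rp − E[R] = 13.09% − 6.3861% = 6.7039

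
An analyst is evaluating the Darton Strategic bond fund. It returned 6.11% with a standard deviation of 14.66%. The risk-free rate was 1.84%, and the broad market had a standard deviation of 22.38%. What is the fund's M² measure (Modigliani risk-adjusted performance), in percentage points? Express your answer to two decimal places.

8.36

Sharpe = (Rp − Rf) / σp = (6.11% − 1.84%) / 14.66% = 0.2913
M² = Rf + Sharpe × σm = 1.84% + 0.2913 × 22.38% = 8.3593%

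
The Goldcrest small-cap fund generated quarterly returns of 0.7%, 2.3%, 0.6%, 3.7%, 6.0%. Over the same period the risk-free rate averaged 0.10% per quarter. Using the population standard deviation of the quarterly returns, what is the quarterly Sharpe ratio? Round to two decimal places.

Mean return r̄ = 13.30 / 5 = 2.6600%
Population std dev = √[20.4520 / 5] = 2.0225%
Sharpe = (r̄ − rf) / σ = (2.6600 − 0.1) / 2.0225 = 2.5600 / 2.0225 = 1.2658

1.27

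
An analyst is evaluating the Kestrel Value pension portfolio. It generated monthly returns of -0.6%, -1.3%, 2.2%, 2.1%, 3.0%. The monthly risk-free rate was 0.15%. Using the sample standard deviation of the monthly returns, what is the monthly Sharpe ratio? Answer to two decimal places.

Mean return r̄ = 5.40 / 5 = 1.0800%
Σ(r − r̄)² = (-0.6 − 1.0800)² + (-1.3 − 1.0800)² + (2.2 − 1.0800)² + … = 14.4680
σ = √[14.4680 / 4] = 1.9018%
Sharpe = (r̄ − rf) / σ = (1.0800 − 0.15) / 1.9018 = 0.9300 / 1.9018 = 0.4890

0.49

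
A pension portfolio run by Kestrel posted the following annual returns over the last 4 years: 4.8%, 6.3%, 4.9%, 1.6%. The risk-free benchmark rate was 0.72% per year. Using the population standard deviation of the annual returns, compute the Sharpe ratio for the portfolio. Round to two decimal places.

2.14

Mean return r̄ = 17.60 / 4 = 4.4000%
Population σ = √[Σ(r − r̄)² / 4] = √[11.8600 / 4] = √2.9650 = 1.7219%
Sharpe = (r̄ − rf) / σ = (4.4000 − 0.72) / 1.7219 = 3.6800 / 1.7219 = 2.1372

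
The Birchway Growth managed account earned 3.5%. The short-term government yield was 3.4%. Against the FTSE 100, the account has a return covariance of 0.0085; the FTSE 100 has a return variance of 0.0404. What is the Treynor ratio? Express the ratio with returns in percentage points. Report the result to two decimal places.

β = Cov / Var = 0.0085 / 0.0404 = 0.2104
Treynor = (Rp − Rf) / β = (3.5% − 3.4%) / 0.2104 = 0.10 / 0.2104 = 0.4753

0.48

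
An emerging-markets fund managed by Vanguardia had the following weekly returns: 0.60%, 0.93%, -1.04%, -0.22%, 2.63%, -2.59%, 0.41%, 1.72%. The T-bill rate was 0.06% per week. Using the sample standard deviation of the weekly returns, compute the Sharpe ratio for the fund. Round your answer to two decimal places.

Mean return r̄ = 2.440 / 8 = 0.3050%
Sample std dev = √[18.3622 / 7] = 1.6196%
Sharpe = (r̄ − rf) / σ = (0.3050 − 0.06) / 1.6196 = 0.2450 / 1.6196 = 0.1513

0.15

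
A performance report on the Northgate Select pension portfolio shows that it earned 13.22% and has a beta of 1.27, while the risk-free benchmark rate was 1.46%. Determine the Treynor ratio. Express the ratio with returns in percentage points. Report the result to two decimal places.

9.26

Treynor = (Rp − Rf) / β = (13.22% − 1.46%) / 1.27 = 11.76 / 1.27 = 9.2598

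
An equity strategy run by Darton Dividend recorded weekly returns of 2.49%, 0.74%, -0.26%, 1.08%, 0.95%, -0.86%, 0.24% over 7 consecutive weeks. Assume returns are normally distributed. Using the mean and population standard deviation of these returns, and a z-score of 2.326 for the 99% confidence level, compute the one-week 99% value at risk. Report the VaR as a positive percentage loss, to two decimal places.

r̄ = (2.49 + 0.74 − 0.26 + 1.08 + 0.95 − 0.86 + 0.24) / 7 = 0.6257%
Population std dev = √[6.9408 / 7] = 0.9958%
VaR = −(r̄ − z·σ) = −(0.6257 − 2.326 × 0.9958) = −(-1.6905) = 1.6905%

1.69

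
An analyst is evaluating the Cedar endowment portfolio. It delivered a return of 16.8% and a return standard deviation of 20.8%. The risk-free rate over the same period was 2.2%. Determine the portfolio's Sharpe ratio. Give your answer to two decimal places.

Sharpe = (Rp − Rf) / σp = (16.8% − 2.2%) / 20.8% = 14.60% / 20.8% = 0.7019

0.70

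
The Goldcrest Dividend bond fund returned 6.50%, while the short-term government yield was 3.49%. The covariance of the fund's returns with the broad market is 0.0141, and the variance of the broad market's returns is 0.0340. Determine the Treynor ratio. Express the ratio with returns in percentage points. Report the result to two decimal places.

β = Cov / Var = 0.0141 / 0.0340 = 0.4147
Treynor = (Rp − Rf) / β = (6.50% − 3.49%) / 0.4147 = 3.01 / 0.4147 = 7.2583

7.26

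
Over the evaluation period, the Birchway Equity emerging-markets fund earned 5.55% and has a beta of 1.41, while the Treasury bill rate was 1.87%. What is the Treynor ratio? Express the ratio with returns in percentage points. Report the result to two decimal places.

2.61

Treynor = (Rp − Rf) / β = (5.55% − 1.87%) / 1.41 = 3.68 / 1.41 = 2.6099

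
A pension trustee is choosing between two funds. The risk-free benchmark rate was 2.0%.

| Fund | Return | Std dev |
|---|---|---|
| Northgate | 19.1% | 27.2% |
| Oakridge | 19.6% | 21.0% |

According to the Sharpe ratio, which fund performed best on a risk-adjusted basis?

Northgate: Sharpe ratio = (19.1% − 2.0%) / 27.2% = 0.629
Oakridge: Sharpe ratio = (19.6% − 2.0%) / 21.0% = 0.838
Highest: Oakridge (0.838).

Oakridge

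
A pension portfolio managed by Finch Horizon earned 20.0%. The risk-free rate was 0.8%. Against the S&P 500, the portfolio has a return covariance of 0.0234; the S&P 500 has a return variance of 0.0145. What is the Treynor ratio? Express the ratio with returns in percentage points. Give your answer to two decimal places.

11.90

β = Cov / Var = 0.0234 / 0.0145 = 1.6138
Treynor = (Rp − Rf) / β = (20.0% − 0.8%) / 1.6138 = 19.20 / 1.6138 = 11.8974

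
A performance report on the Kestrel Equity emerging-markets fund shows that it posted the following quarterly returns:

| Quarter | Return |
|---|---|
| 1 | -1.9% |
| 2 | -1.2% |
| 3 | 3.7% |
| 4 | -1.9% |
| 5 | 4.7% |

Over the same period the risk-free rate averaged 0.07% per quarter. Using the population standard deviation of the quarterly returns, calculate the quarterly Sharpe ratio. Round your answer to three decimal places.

Mean return r̄ = 3.40 / 5 = 0.6800%
Population std dev = √[42.1280 / 5] = 2.9027%
Sharpe = (r̄ − rf) / σ = (0.6800 − 0.07) / 2.9027 = 0.6100 / 2.9027 = 0.2101

0.210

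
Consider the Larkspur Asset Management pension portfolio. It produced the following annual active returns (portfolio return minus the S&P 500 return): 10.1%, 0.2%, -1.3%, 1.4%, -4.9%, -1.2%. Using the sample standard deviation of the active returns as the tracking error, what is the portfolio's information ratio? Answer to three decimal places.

Mean return r̄ = 4.30 / 6 = 0.7167%
Sample σ = √[Σ(r − r̄)² / 5] = √[128.0683 / 5] = √25.6137 = 5.0610%
IR = r̄ / tracking error = 0.7167 / 5.0610 = 0.1416

0.142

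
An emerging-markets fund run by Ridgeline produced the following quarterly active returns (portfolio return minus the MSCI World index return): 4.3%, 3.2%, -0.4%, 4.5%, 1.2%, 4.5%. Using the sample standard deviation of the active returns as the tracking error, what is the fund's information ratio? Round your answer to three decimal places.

r̄ = (4.3 + 3.2 − 0.4 + 4.5 + 1.2 + 4.5) / 6 = 17.30 / 6 = 2.8833%
Σ(r − r̄)² = (4.3 − 2.8833)² + (3.2 − 2.8833)² + … = 20.9483
σ = √[20.9483 / 5] = 2.0469%
IR = r̄ / tracking error = 2.8833 / 2.0469 = 1.4086

1.409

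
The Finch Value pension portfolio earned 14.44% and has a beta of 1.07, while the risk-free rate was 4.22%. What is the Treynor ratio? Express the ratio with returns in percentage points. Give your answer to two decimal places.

Treynor = (Rp − Rf) / β = (14.44% − 4.22%) / 1.07 = 10.22 / 1.07 = 9.5514

9.55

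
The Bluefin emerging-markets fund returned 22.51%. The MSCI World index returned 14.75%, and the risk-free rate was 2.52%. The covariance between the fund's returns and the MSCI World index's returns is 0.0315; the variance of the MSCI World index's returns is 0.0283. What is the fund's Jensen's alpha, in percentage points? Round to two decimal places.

6.38

β = Cov / Var = 0.0315 / 0.0283 = 1.1131
E[R] = Rf + β(Rm − Rf) = 2.52% + 1.1131 × (14.75% − 2.52%) = 16.1332%
α = Rp − E[R] = 22.51% − 16.1332% = 6.3768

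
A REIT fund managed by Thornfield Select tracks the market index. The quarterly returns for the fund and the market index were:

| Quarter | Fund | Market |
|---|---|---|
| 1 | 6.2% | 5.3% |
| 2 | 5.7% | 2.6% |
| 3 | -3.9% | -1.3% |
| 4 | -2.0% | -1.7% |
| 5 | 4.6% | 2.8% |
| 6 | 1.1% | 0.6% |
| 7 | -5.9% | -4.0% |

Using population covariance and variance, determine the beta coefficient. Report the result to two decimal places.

r̄p = 0.8286%,  r̄m = 0.6143%
Cov = Σ(rp − r̄p)(rm − r̄m) / 7 = 12.8182
Var(rm) = Σ(rm − r̄m)² / 7 = 8.7127
β = Cov / Var = 12.8182 / 8.7127 = 1.4712

1.47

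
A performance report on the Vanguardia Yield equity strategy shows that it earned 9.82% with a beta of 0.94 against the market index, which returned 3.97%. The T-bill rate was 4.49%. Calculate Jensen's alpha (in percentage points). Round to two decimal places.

5.82

CAPM expected return = Rf + β(Rm − Rf) = 4.49% + 0.94 × (3.97% − 4.49%) = 4.49 + 0.94 × -0.52 = 4.0012%
Jensen's α = Rp − E[R] = 9.82% − 4.0012% = 5.8188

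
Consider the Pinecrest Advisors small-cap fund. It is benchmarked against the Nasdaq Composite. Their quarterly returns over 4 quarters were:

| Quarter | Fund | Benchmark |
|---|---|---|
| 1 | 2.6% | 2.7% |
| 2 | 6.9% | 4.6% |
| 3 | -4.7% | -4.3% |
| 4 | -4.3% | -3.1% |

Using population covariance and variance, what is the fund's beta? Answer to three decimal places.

1.279

r̄p = 0.1250%,  r̄m = -0.0250%
Cov = Σ(rp − r̄p)(rm − r̄m) / 4 = 18.0781
Var(rm) = Σ(rm − r̄m)² / 4 = 14.1369
β = Cov / Var = 18.0781 / 14.1369 = 1.2788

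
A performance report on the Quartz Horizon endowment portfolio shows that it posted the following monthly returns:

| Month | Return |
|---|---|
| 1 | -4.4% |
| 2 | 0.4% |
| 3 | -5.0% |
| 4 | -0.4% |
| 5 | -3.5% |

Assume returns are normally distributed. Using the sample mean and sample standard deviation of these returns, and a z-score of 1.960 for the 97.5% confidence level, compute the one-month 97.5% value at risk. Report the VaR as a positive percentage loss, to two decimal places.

μ = (-4.4 + 0.4 − 5 − 0.4 − 3.5) / 5 = -2.5800%
Σ(r − μ)² = 23.6480; sample σ = √(23.6480/4) = 2.4315%
VaR = −(μ − z·σ) = −(-2.5800 − 1.960 × 2.4315) = −(-7.3457) = 7.3457%

7.35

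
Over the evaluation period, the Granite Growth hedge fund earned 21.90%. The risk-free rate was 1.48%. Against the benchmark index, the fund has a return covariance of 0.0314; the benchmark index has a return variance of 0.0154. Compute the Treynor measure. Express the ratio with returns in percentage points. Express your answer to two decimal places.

10.01

β = Cov / Var = 0.0314 / 0.0154 = 2.0390
Treynor = (Rp − Rf) / β = (21.90% − 1.48%) / 2.0390 = 20.42 / 2.0390 = 10.0147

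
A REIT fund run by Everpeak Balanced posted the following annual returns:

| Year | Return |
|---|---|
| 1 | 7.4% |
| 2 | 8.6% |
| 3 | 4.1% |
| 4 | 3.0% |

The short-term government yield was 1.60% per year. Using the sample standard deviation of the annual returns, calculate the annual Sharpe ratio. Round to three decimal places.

Mean return r̄ = 23.10 / 4 = 5.7750%
Sample σ = √[Σ(r − r̄)² / 3] = √[21.1275 / 3] = √7.0425 = 2.6538%
Sharpe = (r̄ − rf) / σ = (5.7750 − 1.6) / 2.6538 = 4.1750 / 2.6538 = 1.5732

1.573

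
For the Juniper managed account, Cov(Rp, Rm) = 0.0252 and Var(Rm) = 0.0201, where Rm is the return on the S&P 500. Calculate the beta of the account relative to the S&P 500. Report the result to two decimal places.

β = Cov(Rp, Rm) / Var(Rm) = 0.0252 / 0.0201 = 1.2537

1.25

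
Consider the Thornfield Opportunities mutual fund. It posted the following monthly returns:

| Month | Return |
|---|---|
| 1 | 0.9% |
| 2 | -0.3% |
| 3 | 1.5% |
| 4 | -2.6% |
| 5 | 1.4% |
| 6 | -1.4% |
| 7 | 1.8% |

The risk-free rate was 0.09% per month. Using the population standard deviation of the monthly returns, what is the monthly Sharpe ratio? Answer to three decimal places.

0.062

r̄ = (0.9 − 0.3 + 1.5 − 2.6 + 1.4 − 1.4 + 1.8) / 7 = 0.1857%
Σ(r − r̄)² = (0.9 − 0.1857)² + (-0.3 − 0.1857)² + (1.5 − 0.1857)² + … = 16.8286
population σ = √(16.8286 / 7) = √2.4041 = 1.5505%
Sharpe = (r̄ − rf) / σ = (0.1857 − 0.09) / 1.5505 = 0.0957 / 1.5505 = 0.0617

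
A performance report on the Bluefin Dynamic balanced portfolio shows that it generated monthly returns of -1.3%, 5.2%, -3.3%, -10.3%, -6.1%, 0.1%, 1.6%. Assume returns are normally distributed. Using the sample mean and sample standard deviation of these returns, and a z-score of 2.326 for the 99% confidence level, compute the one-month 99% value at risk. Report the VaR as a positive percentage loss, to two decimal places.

Mean return r̄ = -14.10 / 7 = -2.0143%
Σ(r − r̄)² = (-1.3 − (-2.0143))² + (5.2 − (-2.0143))² + … = 157.0886
sample σ = √(157.0886 / 6) = √26.1814 = 5.1168%
VaR = −(r̄ − z·σ) = −(-2.0143 − 2.326 × 5.1168) = −(-13.9160) = 13.9160%

13.92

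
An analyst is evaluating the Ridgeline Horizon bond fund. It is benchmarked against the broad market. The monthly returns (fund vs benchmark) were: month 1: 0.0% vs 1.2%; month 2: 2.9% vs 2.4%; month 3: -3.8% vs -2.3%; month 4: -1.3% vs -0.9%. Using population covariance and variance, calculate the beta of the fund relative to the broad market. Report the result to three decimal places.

r̄p = -0.5500%,  r̄m = 0.1000%
Cov = Σ(rp − r̄p)(rm − r̄m) / 4 = 4.2725
Var(rm) = Σ(rm − r̄m)² / 4 = 3.3150
β = Cov / Var = 4.2725 / 3.3150 = 1.2888

1.289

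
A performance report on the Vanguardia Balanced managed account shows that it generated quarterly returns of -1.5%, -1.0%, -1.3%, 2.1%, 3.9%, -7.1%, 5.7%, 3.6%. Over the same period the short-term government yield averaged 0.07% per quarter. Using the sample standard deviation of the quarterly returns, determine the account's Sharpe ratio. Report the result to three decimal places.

0.117

Mean return r̄ = 4.40 / 8 = 0.5500%
Sample std dev = √[118.0000 / 7] = 4.1057%
Sharpe = (r̄ − rf) / σ = (0.5500 − 0.07) / 4.1057 = 0.4800 / 4.1057 = 0.1169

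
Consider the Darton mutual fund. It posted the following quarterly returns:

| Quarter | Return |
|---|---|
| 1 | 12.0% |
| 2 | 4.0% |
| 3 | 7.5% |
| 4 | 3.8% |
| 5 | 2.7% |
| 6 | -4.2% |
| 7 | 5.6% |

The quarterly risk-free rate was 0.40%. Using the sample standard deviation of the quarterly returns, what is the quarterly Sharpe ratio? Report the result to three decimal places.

Mean return μ = 31.40 / 7 = 4.4857%
Σ(r − μ)² = (12 − 4.4857)² + (4 − 4.4857)² + (7.5 − 4.4857)² + … = 146.1286
σ = √[146.1286 / 6] = 4.9351%
Sharpe = (μ − rf) / σ = (4.4857 − 0.4) / 4.9351 = 4.0857 / 4.9351 = 0.8279

0.828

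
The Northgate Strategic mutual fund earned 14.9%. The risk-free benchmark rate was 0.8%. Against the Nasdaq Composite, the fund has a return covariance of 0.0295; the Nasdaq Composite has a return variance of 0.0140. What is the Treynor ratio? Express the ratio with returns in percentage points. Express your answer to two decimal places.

6.69

β = Cov / Var = 0.0295 / 0.0140 = 2.1071
Treynor = (Rp − Rf) / β = (14.9% − 0.8%) / 2.1071 = 14.10 / 2.1071 = 6.6917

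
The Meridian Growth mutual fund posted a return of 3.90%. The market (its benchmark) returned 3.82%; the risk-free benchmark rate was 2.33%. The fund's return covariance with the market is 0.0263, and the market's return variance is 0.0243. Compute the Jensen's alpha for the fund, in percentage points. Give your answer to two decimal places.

-0.04

β = Cov / Var = 0.0263 / 0.0243 = 1.0823
E[R] = Rf + β(Rm − Rf) = 2.33% + 1.0823 × (3.82% − 2.33%) = 3.9426%
α = Rp − E[R] = 3.90% − 3.9426% = -0.0426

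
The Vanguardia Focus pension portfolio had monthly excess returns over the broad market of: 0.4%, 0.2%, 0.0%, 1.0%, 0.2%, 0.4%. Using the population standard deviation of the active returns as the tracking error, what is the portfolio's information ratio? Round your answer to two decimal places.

1.17

r̄ = (0.4 + 0.2 + 0 + 1 + 0.2 + 0.4) / 6 = 2.20 / 6 = 0.3667%
Σ(r − r̄)² = (0.4 − 0.3667)² + (0.2 − 0.3667)² + … = 0.5933
population σ = √(0.5933 / 6) = √0.0989 = 0.3145%
IR = r̄ / tracking error = 0.3667 / 0.3145 = 1.1660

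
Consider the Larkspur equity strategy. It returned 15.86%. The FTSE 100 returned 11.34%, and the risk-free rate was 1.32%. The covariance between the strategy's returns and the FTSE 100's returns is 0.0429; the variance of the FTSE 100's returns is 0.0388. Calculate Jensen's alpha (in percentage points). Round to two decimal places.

β = Cov / Var = 0.0429 / 0.0388 = 1.1057
E[R] = Rf + β(Rm − Rf) = 1.32% + 1.1057 × (11.34% − 1.32%) = 12.3991%
α = Rp − E[R] = 15.86% − 12.3991% = 3.4609

3.46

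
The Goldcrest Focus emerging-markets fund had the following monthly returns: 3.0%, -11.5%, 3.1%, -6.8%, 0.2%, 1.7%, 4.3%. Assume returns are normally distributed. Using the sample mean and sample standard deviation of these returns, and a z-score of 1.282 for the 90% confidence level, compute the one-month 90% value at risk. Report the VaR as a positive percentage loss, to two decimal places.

8.50

μ = (3 − 11.5 + 3.1 − 6.8 + 0.2 + 1.7 + 4.3) / 7 = -6.00 / 7 = -0.8571%
Sample σ = √[Σ(r − μ)² / 6] = √[213.3771 / 6] = √35.5629 = 5.9635%
VaR = −(μ − z·σ) = −(-0.8571 − 1.282 × 5.9635) = −(-8.5023) = 8.5023%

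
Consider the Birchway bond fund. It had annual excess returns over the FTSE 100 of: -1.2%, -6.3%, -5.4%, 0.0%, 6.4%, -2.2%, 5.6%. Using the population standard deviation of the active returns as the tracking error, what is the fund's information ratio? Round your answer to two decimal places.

Mean return μ = -3.10 / 7 = -0.4429%
Σ(r − μ)² = 146.0771; population σ = √(146.0771/7) = 4.5682%
IR = μ / tracking error = -0.4429 / 4.5682 = -0.0970

-0.10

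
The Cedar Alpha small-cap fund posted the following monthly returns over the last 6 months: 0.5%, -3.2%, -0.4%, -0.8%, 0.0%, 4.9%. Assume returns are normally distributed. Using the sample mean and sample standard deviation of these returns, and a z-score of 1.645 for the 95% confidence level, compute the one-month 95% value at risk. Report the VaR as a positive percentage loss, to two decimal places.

r̄ = (0.5 − 3.2 − 0.4 − 0.8 + 0 + 4.9) / 6 = 0.1667%
Sample σ = √[Σ(r − r̄)² / 5] = √[35.1333 / 5] = √7.0267 = 2.6508%
VaR = −(r̄ − z·σ) = −(0.1667 − 1.645 × 2.6508) = −(-4.1939) = 4.1939%

4.19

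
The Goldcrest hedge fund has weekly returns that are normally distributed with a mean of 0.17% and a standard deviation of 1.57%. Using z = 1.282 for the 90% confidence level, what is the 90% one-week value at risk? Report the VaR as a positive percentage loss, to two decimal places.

VaR (as % loss) = −(μ − z·σ) = −(0.17% − 1.282 × 1.57%) = −(-1.84274%) = 1.84274%

1.84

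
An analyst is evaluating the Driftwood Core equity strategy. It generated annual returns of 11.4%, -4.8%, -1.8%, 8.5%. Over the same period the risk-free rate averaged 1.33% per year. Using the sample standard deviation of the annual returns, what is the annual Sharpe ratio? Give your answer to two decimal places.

0.25

Mean return r̄ = 13.30 / 4 = 3.3250%
Sample std dev = √[184.2675 / 3] = 7.8373%
Sharpe = (r̄ − rf) / σ = (3.3250 − 1.33) / 7.8373 = 1.9950 / 7.8373 = 0.2546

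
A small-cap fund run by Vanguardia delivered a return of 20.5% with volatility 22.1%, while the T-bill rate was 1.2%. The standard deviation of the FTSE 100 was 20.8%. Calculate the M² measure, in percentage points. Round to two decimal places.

Sharpe = (Rp − Rf) / σp = (20.5% − 1.2%) / 22.1% = 0.8733
M² = Rf + Sharpe × σm = 1.2% + 0.8733 × 20.8% = 19.3646%

19.36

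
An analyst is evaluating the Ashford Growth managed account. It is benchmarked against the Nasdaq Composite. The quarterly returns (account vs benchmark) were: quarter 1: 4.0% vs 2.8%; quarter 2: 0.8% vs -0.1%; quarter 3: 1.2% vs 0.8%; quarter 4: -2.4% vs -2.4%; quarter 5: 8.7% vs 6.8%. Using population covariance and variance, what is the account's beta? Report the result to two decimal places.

r̄p = 2.4600%,  r̄m = 1.5800%
Cov = Σ(rp − r̄p)(rm − r̄m) / 5 = 11.5132
Var(rm) = Σ(rm − r̄m)² / 5 = 9.6016
β = Cov / Var = 11.5132 / 9.6016 = 1.1991

1.20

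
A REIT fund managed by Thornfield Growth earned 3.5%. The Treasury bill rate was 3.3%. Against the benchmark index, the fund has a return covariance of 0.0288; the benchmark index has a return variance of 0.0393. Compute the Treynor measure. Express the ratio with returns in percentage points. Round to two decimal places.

β = Cov / Var = 0.0288 / 0.0393 = 0.7328
Treynor = (Rp − Rf) / β = (3.5% − 3.3%) / 0.7328 = 0.20 / 0.7328 = 0.2729

0.27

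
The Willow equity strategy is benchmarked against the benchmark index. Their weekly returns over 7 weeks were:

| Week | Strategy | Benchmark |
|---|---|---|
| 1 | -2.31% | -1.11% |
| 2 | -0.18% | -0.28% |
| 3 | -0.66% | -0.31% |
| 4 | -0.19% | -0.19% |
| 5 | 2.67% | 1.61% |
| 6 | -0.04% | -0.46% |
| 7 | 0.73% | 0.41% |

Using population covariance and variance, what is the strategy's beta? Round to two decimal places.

r̄p = 0.0029%,  r̄m = -0.0471%
Cov = Σ(rp − r̄p)(rm − r̄m) / 7 = 1.0675
Var(rm) = Σ(rm − r̄m)² / 7 = 0.6284
β = Cov / Var = 1.0675 / 0.6284 = 1.6988

1.70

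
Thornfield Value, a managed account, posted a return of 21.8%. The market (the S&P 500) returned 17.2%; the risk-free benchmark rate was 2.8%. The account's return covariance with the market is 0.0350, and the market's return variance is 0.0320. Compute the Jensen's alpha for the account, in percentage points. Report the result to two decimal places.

β = Cov / Var = 0.0350 / 0.0320 = 1.0938
E[R] = Rf + β(Rm − Rf) = 2.8% + 1.0938 × (17.2% − 2.8%) = 18.5507%
α = Rp − E[R] = 21.8% − 18.5507% = 3.2493

3.25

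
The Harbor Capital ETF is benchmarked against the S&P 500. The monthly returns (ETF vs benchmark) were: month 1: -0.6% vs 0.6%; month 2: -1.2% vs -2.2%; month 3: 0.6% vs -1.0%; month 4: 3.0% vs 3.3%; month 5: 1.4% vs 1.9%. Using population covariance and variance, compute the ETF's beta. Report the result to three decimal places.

0.650

r̄p = 0.6400%,  r̄m = 0.5200%
Cov = Σ(rp − r̄p)(rm − r̄m) / 5 = 2.5152
Var(rm) = Σ(rm − r̄m)² / 5 = 3.8696
β = Cov / Var = 2.5152 / 3.8696 = 0.6500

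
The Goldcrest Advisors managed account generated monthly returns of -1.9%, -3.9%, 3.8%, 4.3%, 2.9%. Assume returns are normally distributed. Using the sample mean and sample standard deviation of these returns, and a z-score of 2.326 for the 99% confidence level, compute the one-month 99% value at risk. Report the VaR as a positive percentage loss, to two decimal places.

r̄ = (-1.9 − 3.9 + 3.8 + 4.3 + 2.9) / 5 = 1.0400%
Sample std dev = √[54.7520 / 4] = 3.6997%
VaR = −(r̄ − z·σ) = −(1.0400 − 2.326 × 3.6997) = −(-7.5655) = 7.5655%

7.57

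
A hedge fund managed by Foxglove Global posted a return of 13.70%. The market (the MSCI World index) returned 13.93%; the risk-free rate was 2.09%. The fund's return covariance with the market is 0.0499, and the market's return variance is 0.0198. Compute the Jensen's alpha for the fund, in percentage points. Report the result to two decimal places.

β = Cov / Var = 0.0499 / 0.0198 = 2.5202
E[R] = Rf + β(Rm − Rf) = 2.09% + 2.5202 × (13.93% − 2.09%) = 31.9292%
α = Rp − E[R] = 13.70% − 31.9292% = -18.2292

-18.23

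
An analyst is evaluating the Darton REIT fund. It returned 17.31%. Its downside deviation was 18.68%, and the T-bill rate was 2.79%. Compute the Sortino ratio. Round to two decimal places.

0.78

Sortino = (Rp − Rf) / σd = (17.31% − 2.79%) / 18.68% = 14.52% / 18.68% = 0.7773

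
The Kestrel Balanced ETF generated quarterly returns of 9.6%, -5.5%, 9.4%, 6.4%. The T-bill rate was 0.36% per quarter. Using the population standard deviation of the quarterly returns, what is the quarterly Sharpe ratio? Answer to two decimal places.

r̄ = (9.6 − 5.5 + 9.4 + 6.4) / 4 = 4.9750%
Σ(r − r̄)² = 152.7275; population σ = √(152.7275/4) = 6.1791%
Sharpe = (r̄ − rf) / σ = (4.9750 − 0.36) / 6.1791 = 4.6150 / 6.1791 = 0.7469

0.75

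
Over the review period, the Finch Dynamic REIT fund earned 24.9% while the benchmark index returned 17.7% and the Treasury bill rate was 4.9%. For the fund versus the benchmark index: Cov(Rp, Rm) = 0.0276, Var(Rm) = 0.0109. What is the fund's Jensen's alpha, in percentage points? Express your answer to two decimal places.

β = Cov / Var = 0.0276 / 0.0109 = 2.5321
E[R] = Rf + β(Rm − Rf) = 4.9% + 2.5321 × (17.7% − 4.9%) = 37.3109%
α = Rp − E[R] = 24.9% − 37.3109% = -12.4109

-12.41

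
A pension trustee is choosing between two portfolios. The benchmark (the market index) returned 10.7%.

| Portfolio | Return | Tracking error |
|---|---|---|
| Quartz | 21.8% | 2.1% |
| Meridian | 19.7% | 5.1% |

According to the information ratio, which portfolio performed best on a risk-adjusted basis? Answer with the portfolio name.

Quartz

Quartz: IR = (21.8% − 10.7%) / 2.1% = 5.286
Meridian: IR = (19.7% − 10.7%) / 5.1% = 1.765
Highest: Quartz (5.286).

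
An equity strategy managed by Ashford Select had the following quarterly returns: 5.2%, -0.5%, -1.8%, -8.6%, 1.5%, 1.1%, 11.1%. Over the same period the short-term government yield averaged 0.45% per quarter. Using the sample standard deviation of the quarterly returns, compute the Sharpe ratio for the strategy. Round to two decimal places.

0.11

r̄ = (5.2 − 0.5 − 1.8 − 8.6 + 1.5 + 1.1 + 11.1) / 7 = 1.1429%
Sample σ = √[Σ(r − r̄)² / 6] = √[222.0171 / 6] = √37.0029 = 6.0830%
Sharpe = (r̄ − rf) / σ = (1.1429 − 0.45) / 6.0830 = 0.6929 / 6.0830 = 0.1139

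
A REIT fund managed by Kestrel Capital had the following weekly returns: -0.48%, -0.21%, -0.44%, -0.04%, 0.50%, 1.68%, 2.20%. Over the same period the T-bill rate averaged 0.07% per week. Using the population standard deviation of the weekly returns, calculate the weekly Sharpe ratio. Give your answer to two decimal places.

r̄ = (-0.48 − 0.21 − 0.44 − 0.04 + 0.5 + 1.68 + 2.2) / 7 = 0.4586%
Population σ = √[Σ(r − r̄)² / 7] = √[6.9101 / 7] = √0.9872 = 0.9936%
Sharpe = (r̄ − rf) / σ = (0.4586 − 0.07) / 0.9936 = 0.3886 / 0.9936 = 0.3911

0.39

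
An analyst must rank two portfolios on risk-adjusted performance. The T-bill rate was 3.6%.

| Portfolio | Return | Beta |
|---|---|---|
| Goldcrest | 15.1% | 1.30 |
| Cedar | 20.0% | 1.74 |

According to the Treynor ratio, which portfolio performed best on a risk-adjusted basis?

Goldcrest: Treynor = (15.1% − 3.6%) / 1.30 = 8.846
Cedar: Treynor = (20.0% − 3.6%) / 1.74 = 9.425
Highest: Cedar (9.425).

Cedar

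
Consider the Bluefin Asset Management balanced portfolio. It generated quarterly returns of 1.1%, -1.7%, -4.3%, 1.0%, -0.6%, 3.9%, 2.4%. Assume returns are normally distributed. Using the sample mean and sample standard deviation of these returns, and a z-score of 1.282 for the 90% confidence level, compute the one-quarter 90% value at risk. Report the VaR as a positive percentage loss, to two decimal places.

r̄ = (1.1 − 1.7 − 4.3 + 1 − 0.6 + 3.9 + 2.4) / 7 = 0.2571%
Sample σ = √[Σ(r − r̄)² / 6] = √[44.4571 / 6] = √7.4095 = 2.7220%
VaR = −(r̄ − z·σ) = −(0.2571 − 1.282 × 2.7220) = −(-3.2325) = 3.2325%

3.23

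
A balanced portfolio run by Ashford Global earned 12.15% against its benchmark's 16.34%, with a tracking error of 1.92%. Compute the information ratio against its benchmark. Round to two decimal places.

-2.18

IR = (Rp − Rb) / TE = (12.15% − 16.34%) / 1.92% = -4.19% / 1.92% = -2.1823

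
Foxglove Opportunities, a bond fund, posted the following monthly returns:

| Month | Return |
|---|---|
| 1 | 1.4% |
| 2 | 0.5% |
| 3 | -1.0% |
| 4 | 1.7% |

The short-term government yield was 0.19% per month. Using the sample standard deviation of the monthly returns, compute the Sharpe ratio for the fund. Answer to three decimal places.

0.379

r̄ = (1.4 + 0.5 − 1 + 1.7) / 4 = 2.60 / 4 = 0.6500%
Σ(r − r̄)² = (1.4 − 0.6500)² + (0.5 − 0.6500)² + (-1 − 0.6500)² + … = 4.4100
sample σ = √(4.4100 / 3) = √1.4700 = 1.2124%
Sharpe = (r̄ − rf) / σ = (0.6500 − 0.19) / 1.2124 = 0.4600 / 1.2124 = 0.3794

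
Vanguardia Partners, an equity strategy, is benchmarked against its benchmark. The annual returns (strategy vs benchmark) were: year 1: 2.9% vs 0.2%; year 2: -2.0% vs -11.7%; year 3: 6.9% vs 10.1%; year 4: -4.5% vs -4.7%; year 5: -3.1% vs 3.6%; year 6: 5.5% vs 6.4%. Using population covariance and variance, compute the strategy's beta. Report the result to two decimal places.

0.43

r̄p = 0.9500%,  r̄m = 0.6500%
Cov = Σ(rp − r̄p)(rm − r̄m) / 6 = 22.5258
Var(rm) = Σ(rm − r̄m)² / 6 = 52.0692
β = Cov / Var = 22.5258 / 52.0692 = 0.4326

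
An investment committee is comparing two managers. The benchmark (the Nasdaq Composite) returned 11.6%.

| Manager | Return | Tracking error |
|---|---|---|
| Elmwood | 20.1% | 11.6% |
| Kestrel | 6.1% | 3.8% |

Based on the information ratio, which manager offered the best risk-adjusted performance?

Elmwood: IR = (20.1% − 11.6%) / 11.6% = 0.733
Kestrel: IR = (6.1% − 11.6%) / 3.8% = -1.447
Highest: Elmwood (0.733).

Elmwood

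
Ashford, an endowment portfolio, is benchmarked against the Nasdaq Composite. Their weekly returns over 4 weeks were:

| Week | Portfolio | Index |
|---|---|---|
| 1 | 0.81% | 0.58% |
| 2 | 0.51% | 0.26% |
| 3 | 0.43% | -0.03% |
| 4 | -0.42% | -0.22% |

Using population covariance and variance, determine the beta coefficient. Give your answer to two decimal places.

1.33

r̄p = 0.3325%,  r̄m = 0.1475%
Cov = Σ(rp − r̄p)(rm − r̄m) / 4 = 0.1214
Var(rm) = Σ(rm − r̄m)² / 4 = 0.0916
β = Cov / Var = 0.1214 / 0.0916 = 1.3253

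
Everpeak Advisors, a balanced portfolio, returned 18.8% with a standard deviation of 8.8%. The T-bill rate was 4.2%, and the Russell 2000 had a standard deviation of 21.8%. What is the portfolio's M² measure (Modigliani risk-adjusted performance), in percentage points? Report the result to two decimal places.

40.37

Sharpe = (Rp − Rf) / σp = (18.8% − 4.2%) / 8.8% = 1.6591
M² = Rf + Sharpe × σm = 4.2% + 1.6591 × 21.8% = 40.3684%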